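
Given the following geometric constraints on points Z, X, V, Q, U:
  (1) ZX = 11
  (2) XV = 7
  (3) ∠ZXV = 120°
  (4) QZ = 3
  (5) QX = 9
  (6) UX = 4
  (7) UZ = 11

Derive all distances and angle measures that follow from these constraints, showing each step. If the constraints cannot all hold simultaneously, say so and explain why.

The constraints are consistent.

Step 1: From ZX = 11, XV = 7, and ∠ZXV = 120°, by the law of cosines:
  ZV² = ZX² + XV² - 2·ZX·XV·cos(120°) = 121 + 49 + 77 = 247
  ZV ≈ 15.72

Step 2: From ZQ = 3, ZX = 11, QX = 9, by the inverse law of cosines:
  cos(∠QZX) = (ZQ² + ZX² - QX²) / (2·ZQ·ZX)
  ∠QZX = 42.06°

Step 3: From ZU = 11, ZX = 11, UX = 4, by the inverse law of cosines:
  cos(∠UZX) = (ZU² + ZX² - UX²) / (2·ZU·ZX)
  ∠UZX = 20.95°

Step 4: From XQ = 9, XZ = 11, QZ = 3, by the inverse law of cosines:
  cos(∠QXZ) = (XQ² + XZ² - QZ²) / (2·XQ·XZ)
  ∠QXZ = 12.9°

Step 5: From XU = 4, XZ = 11, UZ = 11, by the inverse law of cosines:
  cos(∠UXZ) = (XU² + XZ² - UZ²) / (2·XU·XZ)
  ∠UXZ = 79.52°

Step 6: From QX = 9, QZ = 3, XZ = 11, by the inverse law of cosines:
  cos(∠XQZ) = (QX² + QZ² - XZ²) / (2·QX·QZ)
  ∠XQZ = 125.03°

Step 7: From UX = 4, UZ = 11, XZ = 11, by the inverse law of cosines:
  cos(∠XUZ) = (UX² + UZ² - XZ²) / (2·UX·UZ)
  ∠XUZ = 79.52°

Step 8: From ZV = 15.72, ZX = 11, VX = 7, by the inverse law of cosines:
  cos(∠VZX) = (ZV² + ZX² - VX²) / (2·ZV·ZX)
  ∠VZX = 22.69°

Step 9: From VX = 7, VZ = 15.72, XZ = 11, by the inverse law of cosines:
  cos(∠XVZ) = (VX² + VZ² - XZ²) / (2·VX·VZ)
  ∠XVZ = 37.31°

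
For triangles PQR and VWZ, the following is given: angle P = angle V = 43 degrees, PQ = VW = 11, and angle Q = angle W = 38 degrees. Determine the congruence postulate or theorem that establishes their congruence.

The given information matches ASA: Two pairs of corresponding angles and the included side are equal (Angle-Side-Angle).

ASA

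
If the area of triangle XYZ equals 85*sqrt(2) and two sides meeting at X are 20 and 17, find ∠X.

Area = (1/2) * a * b * sin(C)
sin(C) = 2 * Area / (a * b)
sin(C) = 2 * 85*sqrt(2) / (20 * 17)
sin(C) = sqrt(2)/2
C = arcsin(sqrt(2)/2) = 45°
Since sin(180° - C) = sin(C), the obtuse angle 135° gives the same area, so C = 45° or C = 135°.

45° or 135°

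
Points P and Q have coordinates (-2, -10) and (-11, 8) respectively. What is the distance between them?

The horizontal distance is |-11 - -2| = 9 and the vertical distance is |8 - -10| = 18.
By the Pythagorean theorem, d = sqrt(9^2 + 18^2) = sqrt(405) = 9*sqrt(5).

9*sqrt(5)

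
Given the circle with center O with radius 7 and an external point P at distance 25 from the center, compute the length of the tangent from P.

Let T be the point of tangency. Then OT ⊥ PT (radius ⊥ tangent).
In right triangle OTP: OP² = OT² + PT²
25² = 7² + PT²
PT² = 576, PT = 24

24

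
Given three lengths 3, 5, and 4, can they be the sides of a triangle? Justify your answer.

For three segments to close into a triangle, no single side can be as long as the other two combined.
The longest side is 5, and 3 + 4 = 7 > 5.
A triangle can be formed.

Yes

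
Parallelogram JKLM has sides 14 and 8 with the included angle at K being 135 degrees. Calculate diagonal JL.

The diagonal of a parallelogram can be found by treating two adjacent sides and the diagonal as a triangle.
Applying the law of cosines with sides 14, 8 and included angle 135°:
d^2 = 196 + 64 - 224*cos(135°) = 112*sqrt(2) + 260
d = 2*sqrt(28*sqrt(2) + 65)

2*sqrt(28*sqrt(2) + 65)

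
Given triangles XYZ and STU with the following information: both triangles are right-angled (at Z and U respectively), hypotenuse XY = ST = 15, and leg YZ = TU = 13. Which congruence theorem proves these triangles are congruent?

The given information provides:
both triangles are right-angled (at Z and U respectively), hypotenuse XY = ST = 15, and leg YZ = TU = 13
This matches the HL congruence theorem.
The hypotenuse and one leg of two right triangles are equal (Hypotenuse-Leg).

HL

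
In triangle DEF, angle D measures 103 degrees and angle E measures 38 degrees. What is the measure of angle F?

angle F = 180 - 103 - 38 = 39 degrees.

39 degrees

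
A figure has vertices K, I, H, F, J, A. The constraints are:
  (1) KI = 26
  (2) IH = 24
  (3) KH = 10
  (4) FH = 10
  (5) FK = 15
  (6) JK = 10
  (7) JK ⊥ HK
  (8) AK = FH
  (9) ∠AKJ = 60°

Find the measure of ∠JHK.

Step 1: By the law of cosines on triangle HKJ: HJ² = 10² + 10² − 2·10·10·cos(90°) = 200, so HJ = 10·√2.
Step 2: By the inverse law of cosines on triangle JHK: cos(∠JHK) = ((10·√2)² + 10² − 10²) / (2·10·√2·10) = 200/282.84 = 0.7071, so ∠JHK = 45°.

Therefore, the measure of angle ∠JHK = 45°.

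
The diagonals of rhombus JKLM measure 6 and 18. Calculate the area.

The diagonals of a rhombus divide it into four right triangles.
Each triangle has legs 6/ 2 = 3 and 18/2 = 9, so each has area (1/2)*3*9 = 27/2.
Four such triangles give total area = (d1 * d2) / 2 = 54.

54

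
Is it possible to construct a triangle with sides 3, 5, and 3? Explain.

Check all three triangle inequalities:
3 + 5 = 8 > 3 ✓
3 + 3 = 6 > 5 ✓
5 + 3 = 8 > 3 ✓
All conditions hold, so these sides form a valid triangle.

Yes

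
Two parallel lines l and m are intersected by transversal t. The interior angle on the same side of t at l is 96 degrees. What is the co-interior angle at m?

Co-interior (same-side interior) angles are between the parallel lines on the same side of the transversal.
Unlike corresponding or alternate interior angles, they are supplementary rather than equal.
So the angle = 180 - 96 = 84 degrees.

84 degrees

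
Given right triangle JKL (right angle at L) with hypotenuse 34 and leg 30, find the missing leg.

By the Pythagorean theorem: KL^2 = JK^2 - JL^2
KL^2 = 34^2 - 30^2 = 1156 - 900 = 256
KL = sqrt(256) = 16

16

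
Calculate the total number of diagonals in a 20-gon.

The number of diagonals in an n-gon is n(n - 3)/2.
For n = 20: 20(20 - 3)/2 = 20 × 17 / 2 = 170.

170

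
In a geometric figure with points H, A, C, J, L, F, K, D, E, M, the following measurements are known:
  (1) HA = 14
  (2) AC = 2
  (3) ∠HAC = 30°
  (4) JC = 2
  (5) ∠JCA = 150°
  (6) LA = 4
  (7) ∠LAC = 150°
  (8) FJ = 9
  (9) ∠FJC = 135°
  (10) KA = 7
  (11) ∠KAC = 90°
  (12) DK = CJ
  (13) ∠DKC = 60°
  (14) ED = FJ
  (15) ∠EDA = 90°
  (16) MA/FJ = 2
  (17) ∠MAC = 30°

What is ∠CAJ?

Step 1: By the law of cosines on triangle ACJ: AJ² = 2² + 2² − 2·2·2·cos(150°) = 14.93, so AJ ≈ 3.86.
Step 2: By the inverse law of cosines on triangle CAJ: cos(∠CAJ) = (2² + 3.86² − 2²) / (2·2·3.86) = 14.93/15.45 = 0.9659, so ∠CAJ = 15°.

Therefore, the measure of angle ∠CAJ = 15°.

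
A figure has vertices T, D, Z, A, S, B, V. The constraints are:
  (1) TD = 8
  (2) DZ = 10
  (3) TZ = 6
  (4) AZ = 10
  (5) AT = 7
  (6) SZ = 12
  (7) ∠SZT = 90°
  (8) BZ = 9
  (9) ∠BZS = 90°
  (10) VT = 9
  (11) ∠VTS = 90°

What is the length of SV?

Step 1: By the law of cosines on triangle SZT: ST² = 12² + 6² − 2·12·6·cos(90°) = 180, so ST = 6·√5.
Step 2: By the law of cosines on triangle STV: SV² = (6·√5)² + 9² − 2·6·√5·9·cos(90°) = 261, so SV = 3·√29.

Therefore, the length of SV = 3·√29.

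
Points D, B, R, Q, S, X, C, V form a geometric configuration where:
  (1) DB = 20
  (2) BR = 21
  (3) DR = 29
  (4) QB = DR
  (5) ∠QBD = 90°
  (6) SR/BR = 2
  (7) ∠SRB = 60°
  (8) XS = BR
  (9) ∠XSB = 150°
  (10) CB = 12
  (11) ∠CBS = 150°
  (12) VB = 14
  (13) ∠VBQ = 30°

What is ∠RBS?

From the given relations: SR = 2·BR = 2·21 = 42.
Step 1: By the law of cosines on triangle BRS: BS² = 21² + 42² − 2·21·42·cos(60°) = 1323, so BS ≈ 36.37.
Step 2: By the inverse law of cosines on triangle RBS: cos(∠RBS) = (21² + 36.37² − 42²) / (2·21·36.37) = 0/1527.67 = 0, so ∠RBS = 90°.

Therefore, the measure of angle ∠RBS = 90°.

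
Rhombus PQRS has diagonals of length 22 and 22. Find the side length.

In a rhombus, the diagonals bisect each other perpendicularly, creating four congruent right triangles.
Each triangle has legs 11 (half of 22) and 11 (half of 22).
The hypotenuse of each right triangle is a side of the rhombus:
side = sqrt(11^2 + 11^2) = sqrt(242) = 11*sqrt(2)

11*sqrt(2)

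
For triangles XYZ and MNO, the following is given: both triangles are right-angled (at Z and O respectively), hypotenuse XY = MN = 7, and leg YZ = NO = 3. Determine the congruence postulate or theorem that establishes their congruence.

The given information matches HL: The hypotenuse and one leg of two right triangles are equal (Hypotenuse-Leg).

HL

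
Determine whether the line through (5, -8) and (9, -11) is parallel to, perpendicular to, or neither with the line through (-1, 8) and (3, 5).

Slope of line 1: m1 = (-11 - -8)/(9 - 5) = -3/4 = -3/4
Slope of line 2: m2 = (5 - 8)/(3 - -1) = -3/4 = -3/4
Since m1 = m2 = -3/4, the lines are parallel.

Parallel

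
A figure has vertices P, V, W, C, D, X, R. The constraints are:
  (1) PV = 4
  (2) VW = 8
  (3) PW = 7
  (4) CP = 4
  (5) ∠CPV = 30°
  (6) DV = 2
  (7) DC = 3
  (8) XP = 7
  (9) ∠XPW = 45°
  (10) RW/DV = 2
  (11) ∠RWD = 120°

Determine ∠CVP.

Step 1: By the law of cosines on triangle VPC: VC² = 4² + 4² − 2·4·4·cos(30°) = 4.29, so VC ≈ 2.07.
Step 2: By the inverse law of cosines on triangle CVP: cos(∠CVP) = (2.07² + 4² − 4²) / (2·2.07·4) = 4.29/16.56 = 0.2588, so ∠CVP = 75°.

Therefore, the measure of angle ∠CVP = 75°.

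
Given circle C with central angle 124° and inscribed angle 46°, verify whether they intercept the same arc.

By the inscribed angle theorem, the inscribed angle for a central angle of 124° should be 124° / 2 = 62°.
The given inscribed angle is 46°, which does not equal 62°.
Therefore, no, they do not correspond to the same arc.

No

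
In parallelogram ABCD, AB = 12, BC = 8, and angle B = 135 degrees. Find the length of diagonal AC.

The diagonal of a parallelogram can be found by treating two adjacent sides and the diagonal as a triangle.
Applying the law of cosines with sides 12, 8 and included angle 135°:
d^2 = 144 + 64 - 192*cos(135°) = 96*sqrt(2) + 208
d = 4*sqrt(6*sqrt(2) + 13)

4*sqrt(6*sqrt(2) + 13)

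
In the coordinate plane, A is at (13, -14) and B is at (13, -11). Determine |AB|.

d = sqrt((13 - 13)^2 + (-11 - -14)^2)
d = sqrt(0^2 + 3^2)
d = sqrt(0 + 9)
d = sqrt(9) = 3

3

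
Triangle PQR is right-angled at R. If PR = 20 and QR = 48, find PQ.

PQ = sqrt(20^2 + 48^2) = sqrt(2704) = 52

52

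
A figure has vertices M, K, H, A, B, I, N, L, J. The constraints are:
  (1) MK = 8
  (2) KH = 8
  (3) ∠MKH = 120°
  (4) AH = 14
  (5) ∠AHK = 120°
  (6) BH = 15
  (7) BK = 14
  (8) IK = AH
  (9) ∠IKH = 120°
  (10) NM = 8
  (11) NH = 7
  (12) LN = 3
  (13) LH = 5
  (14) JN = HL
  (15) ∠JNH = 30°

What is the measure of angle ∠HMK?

Step 1: By the law of cosines on triangle MKH: MH² = 8² + 8² − 2·8·8·cos(120°) = 192, so MH = 8·√3.
Step 2: By the inverse law of cosines on triangle HMK: cos(∠HMK) = ((8·√3)² + 8² − 8²) / (2·8·√3·8) = 192/221.7 = 0.866, so ∠HMK = 30°.

Therefore, the measure of angle ∠HMK = 30°.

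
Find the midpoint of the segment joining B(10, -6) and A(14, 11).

M = ((x₁ + x₂)/2, (y₁ + y₂)/2)
= ((10 + 14)/2, (-6 + 11)/2)
= (24/2, 5/2) = (12, 5/2)

(12, 5/2)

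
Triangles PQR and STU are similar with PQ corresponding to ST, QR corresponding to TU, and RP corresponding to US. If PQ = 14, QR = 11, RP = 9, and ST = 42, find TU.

Since the triangles are similar, the ratio of corresponding sides is constant.
Scale factor k = ST / PQ = 42 / 14 = 3
TU = k * QR = 3 * 11 = 33

33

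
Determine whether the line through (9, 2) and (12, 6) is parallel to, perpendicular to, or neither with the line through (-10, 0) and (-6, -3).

Slope of line 1: m1 = (6 - 2)/(12 - 9) = 4/3 = 4/3
Slope of line 2: m2 = (-3 - 0)/(-6 - -10) = -3/4 = -3/4
m1 * m2 = (4/3) * (-3/4) = -1 = -1, so the lines are perpendicular.

Perpendicular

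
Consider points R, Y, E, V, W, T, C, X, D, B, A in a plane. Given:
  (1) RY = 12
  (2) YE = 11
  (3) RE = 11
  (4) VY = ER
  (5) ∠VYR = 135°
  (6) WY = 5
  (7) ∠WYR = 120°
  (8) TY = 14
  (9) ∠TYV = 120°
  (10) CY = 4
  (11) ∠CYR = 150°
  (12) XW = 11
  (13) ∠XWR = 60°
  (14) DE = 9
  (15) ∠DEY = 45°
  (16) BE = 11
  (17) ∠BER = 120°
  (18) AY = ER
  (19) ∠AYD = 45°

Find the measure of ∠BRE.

Step 1: By the law of cosines on triangle REB: RB² = 11² + 11² − 2·11·11·cos(120°) = 363, so RB = 11·√3.
Step 2: By the inverse law of cosines on triangle BRE: cos(∠BRE) = ((11·√3)² + 11² − 11²) / (2·11·√3·11) = 363/419.16 = 0.866, so ∠BRE = 30°.

Therefore, the measure of angle ∠BRE = 30°.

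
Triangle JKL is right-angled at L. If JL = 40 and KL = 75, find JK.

In a right triangle, the square of the hypotenuse equals the sum of the squares of the two legs.
The legs are 40 and 75, so the hypotenuse = sqrt(1600 + 5625) = sqrt(7225) = 85.

85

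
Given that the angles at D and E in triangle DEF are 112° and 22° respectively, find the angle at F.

angle F = 180 - 112 - 22 = 46 degrees.

46 degrees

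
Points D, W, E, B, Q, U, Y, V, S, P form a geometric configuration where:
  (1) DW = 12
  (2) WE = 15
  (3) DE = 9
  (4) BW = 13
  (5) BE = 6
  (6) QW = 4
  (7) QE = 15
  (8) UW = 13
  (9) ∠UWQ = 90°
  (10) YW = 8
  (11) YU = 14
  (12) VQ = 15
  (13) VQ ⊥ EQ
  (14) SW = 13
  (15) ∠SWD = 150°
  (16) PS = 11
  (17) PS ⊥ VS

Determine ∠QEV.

Step 1: By the law of cosines on triangle EQV: EV² = 15² + 15² − 2·15·15·cos(90°) = 450, so EV = 15·√2.
Step 2: By the inverse law of cosines on triangle QEV: cos(∠QEV) = (15² + (15·√2)² − 15²) / (2·15·15·√2) = 450/636.4 = 0.7071, so ∠QEV = 45°.

Therefore, the measure of angle ∠QEV = 45°.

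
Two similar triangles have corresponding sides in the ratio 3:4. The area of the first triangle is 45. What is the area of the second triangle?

The ratio of areas of similar triangles = (side ratio)^2.
Side ratio = 3:4, so area ratio = 9:16.
Area of the second triangle / Area of the first triangle = 16/9
Area of the second triangle = 45 * 16/9 = 80

80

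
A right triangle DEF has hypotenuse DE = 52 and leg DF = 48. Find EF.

By the Pythagorean theorem: EF^2 = DE^2 - DF^2
EF^2 = 52^2 - 48^2 = 2704 - 2304 = 400
EF = sqrt(400) = 20

20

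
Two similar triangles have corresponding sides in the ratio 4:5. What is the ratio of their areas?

The ratio of areas of similar triangles equals the square of the side ratio.
Side ratio = 4:5
Area ratio = (4/5)^2 = 16/25 = 16:25

16:25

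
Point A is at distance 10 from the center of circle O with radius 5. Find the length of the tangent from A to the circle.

Let T be the point of tangency. Then OT ⊥ AT (radius ⊥ tangent).
In right triangle OTA: OA² = OT² + AT²
10² = 5² + AT²
AT² = 75, AT = 5*sqrt(3)

5*sqrt(3)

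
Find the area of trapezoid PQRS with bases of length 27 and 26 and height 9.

A trapezoid's area equals the midsegment times the height.
The midsegment is (27 + 26) / 2 = 53/2.
Area = 53/2 * 9 = 477/2.

477/2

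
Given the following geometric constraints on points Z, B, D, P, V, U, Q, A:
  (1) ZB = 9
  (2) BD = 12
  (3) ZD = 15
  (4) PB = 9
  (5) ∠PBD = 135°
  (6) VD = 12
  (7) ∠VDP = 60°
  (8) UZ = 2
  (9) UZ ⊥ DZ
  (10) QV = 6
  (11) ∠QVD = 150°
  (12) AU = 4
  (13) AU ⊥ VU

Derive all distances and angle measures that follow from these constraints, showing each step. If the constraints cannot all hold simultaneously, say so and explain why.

The constraints are consistent.

Step 1: From DB = 12, BP = 9, and ∠DBP = 135°, by the law of cosines:
  DP² = DB² + BP² - 2·DB·BP·cos(135°) = 144 + 81 + 152.7 = 377.7
  DP ≈ 19.44

Step 2: From DZ = 15, ZU = 2, and ∠DZU = 90°, by the law of cosines:
  DU² = DZ² + ZU² - 2·DZ·ZU·cos(90°) = 225 + 4 - 0 = 229
  DU ≈ 15.13

Step 3: From DV = 12, VQ = 6, and ∠DVQ = 150°, by the law of cosines:
  DQ² = DV² + VQ² - 2·DV·VQ·cos(150°) = 144 + 36 + 124.7 = 304.7
  DQ ≈ 17.46

Step 4: From ZB = 9, ZD = 15, BD = 12, by the inverse law of cosines:
  cos(∠BZD) = (ZB² + ZD² - BD²) / (2·ZB·ZD)
  ∠BZD = 53.13°

Step 5: From BD = 12, BZ = 9, DZ = 15, by the inverse law of cosines:
  cos(∠DBZ) = (BD² + BZ² - DZ²) / (2·BD·BZ)
  ∠DBZ = 90°

Step 6: From DB = 12, DZ = 15, BZ = 9, by the inverse law of cosines:
  cos(∠BDZ) = (DB² + DZ² - BZ²) / (2·DB·DZ)
  ∠BDZ = 36.87°

Step 7: From PD = 19.44, DV = 12, and ∠PDV = 60°, by the law of cosines:
  PV² = PD² + DV² - 2·PD·DV·cos(60°) = 377.7 + 144 - 233.2 = 288.5
  PV ≈ 16.99

Step 8: From DB = 12, DP = 19.44, BP = 9, by the inverse law of cosines:
  cos(∠BDP) = (DB² + DP² - BP²) / (2·DB·DP)
  ∠BDP = 19.11°

Step 9: From DQ = 17.46, DV = 12, QV = 6, by the inverse law of cosines:
  cos(∠QDV) = (DQ² + DV² - QV²) / (2·DQ·DV)
  ∠QDV = 9.9°

Step 10: From DU = 15.13, DZ = 15, UZ = 2, by the inverse law of cosines:
  cos(∠UDZ) = (DU² + DZ² - UZ²) / (2·DU·DZ)
  ∠UDZ = 7.59°

Step 11: From PB = 9, PD = 19.44, BD = 12, by the inverse law of cosines:
  cos(∠BPD) = (PB² + PD² - BD²) / (2·PB·PD)
  ∠BPD = 25.89°

Step 12: From UD = 15.13, UZ = 2, DZ = 15, by the inverse law of cosines:
  cos(∠DUZ) = (UD² + UZ² - DZ²) / (2·UD·UZ)
  ∠DUZ = 82.41°

Step 13: From QD = 17.46, QV = 6, DV = 12, by the inverse law of cosines:
  cos(∠DQV) = (QD² + QV² - DV²) / (2·QD·QV)
  ∠DQV = 20.1°

Step 14: From PD = 19.44, PV = 16.99, DV = 12, by the inverse law of cosines:
  cos(∠DPV) = (PD² + PV² - DV²) / (2·PD·PV)
  ∠DPV = 37.72°

Step 15: From VD = 12, VP = 16.99, DP = 19.44, by the inverse law of cosines:
  cos(∠DVP) = (VD² + VP² - DP²) / (2·VD·VP)
  ∠DVP = 82.28°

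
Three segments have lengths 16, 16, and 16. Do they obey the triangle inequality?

Yes.
The triangle inequality requires that the sum of any two sides exceeds the third.
Here 16 + 16 = 32 > 16, so the condition is met.

Yes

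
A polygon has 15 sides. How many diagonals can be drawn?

Each of the 15 vertices connects to 12 non-adjacent vertices via diagonals.
Total connections = 15 × 12 = 180, but each diagonal is counted twice.
Number of diagonals = 180 / 2 = 90.

90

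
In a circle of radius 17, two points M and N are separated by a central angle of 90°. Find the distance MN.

Chord length = 2r sin(θ/2)
= 2 × 17 × sin(90°/2)
= 2 × 17 × sin(45°)
= 17*sqrt(2)

17*sqrt(2)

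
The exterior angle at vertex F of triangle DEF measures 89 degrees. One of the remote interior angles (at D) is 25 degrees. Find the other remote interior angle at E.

angle E = 89 - 25 = 64 degrees (exterior angle theorem).

64 degrees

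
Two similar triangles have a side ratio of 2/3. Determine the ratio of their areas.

Area scales with the square of linear dimensions. If every length is multiplied by 2/3, then the area is multiplied by (2/3)^2 = 4/9.
The area ratio is 4:9.

4:9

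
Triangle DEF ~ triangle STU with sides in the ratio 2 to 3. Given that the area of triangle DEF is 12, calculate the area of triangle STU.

For similar figures, the area ratio equals the square of the side ratio.
Side ratio (DEF to STU) = 2:3, so area ratio = 2^2:3^2 = 4:9.
If the area of DEF is 12, then the area of STU = 12 * (9/4) = 27.

27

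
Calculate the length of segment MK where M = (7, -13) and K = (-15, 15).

The horizontal distance is |-15 - 7| = 22 and the vertical distance is |15 - -13| = 28.
By the Pythagorean theorem, d = sqrt(22^2 + 28^2) = sqrt(1268) = 2*sqrt(317).

2*sqrt(317)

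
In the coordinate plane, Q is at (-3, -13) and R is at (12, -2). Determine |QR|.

The horizontal distance is |12 - -3| = 15 and the vertical distance is |-2 - -13| = 11.
By the Pythagorean theorem, d = sqrt(15^2 + 11^2) = sqrt(346).

sqrt(346)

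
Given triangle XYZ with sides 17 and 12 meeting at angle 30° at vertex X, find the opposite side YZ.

By the law of cosines: YZ^2 = XY^2 + XZ^2 - 2*XY*XZ*cos(X)
YZ^2 = 17^2 + 12^2 - 2*17*12*cos(30°)
YZ^2 = 289 + 144 - 408*(sqrt(3)/2)
YZ^2 = 433 - 204*sqrt(3)
YZ = sqrt(433 - 204*sqrt(3))

sqrt(433 - 204*sqrt(3))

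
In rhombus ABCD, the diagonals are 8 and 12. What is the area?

Area = (8 * 12) / 2 = 96 / 2 = 48

48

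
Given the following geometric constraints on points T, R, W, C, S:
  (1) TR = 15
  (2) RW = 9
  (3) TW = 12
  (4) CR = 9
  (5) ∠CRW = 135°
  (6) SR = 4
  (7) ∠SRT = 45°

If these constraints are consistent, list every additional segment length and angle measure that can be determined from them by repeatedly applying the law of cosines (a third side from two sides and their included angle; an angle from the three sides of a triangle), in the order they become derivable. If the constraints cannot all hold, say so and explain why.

The constraints are consistent. Derivable facts, in order:
After 1 step:
- TS ≈ 12.5
- WC ≈ 16.63
- ∠RTW = 36.87°
- ∠RWT = 90°
- ∠TRW = 53.13°
After 2 steps:
- ∠CWR = 22.5°
- ∠RCW = 22.5°
- ∠RST = 121.92°
- ∠RTS = 13.08°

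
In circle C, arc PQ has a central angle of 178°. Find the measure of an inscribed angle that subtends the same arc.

An inscribed angle intercepts an arc from a point on the circle, while the central angle intercepts the same arc from the center.
The inscribed angle is always half the central angle: 178° / 2 = 89°.

89°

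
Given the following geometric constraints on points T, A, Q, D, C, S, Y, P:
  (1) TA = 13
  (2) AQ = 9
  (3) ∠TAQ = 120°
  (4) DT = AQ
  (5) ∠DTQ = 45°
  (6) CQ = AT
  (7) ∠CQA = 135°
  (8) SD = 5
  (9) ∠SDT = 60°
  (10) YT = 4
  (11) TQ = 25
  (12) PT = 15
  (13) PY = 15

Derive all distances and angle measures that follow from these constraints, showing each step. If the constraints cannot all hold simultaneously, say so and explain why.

These constraints are not satisfiable: by the triangle inequality in triangle ATQ, (1) TA = 13 and (2) AQ = 9 force TQ ≤ 13 + 9 = 22, but (11) says TQ = 25. No planar figure meets all of them, so nothing further can be derived.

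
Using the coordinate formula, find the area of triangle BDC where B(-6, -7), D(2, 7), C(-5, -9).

The Shoelace formula computes the area from vertex coordinates by summing cross products.
For vertices (-6,-7), (2,7), (-5,-9):
Signed sum = -6*7 - 2*-7 + 2*-9 - -5*7 + -5*-7 - -6*-9
= -28 + 17 + -19 = -30
Area = (1/2)|-30| = 15.

15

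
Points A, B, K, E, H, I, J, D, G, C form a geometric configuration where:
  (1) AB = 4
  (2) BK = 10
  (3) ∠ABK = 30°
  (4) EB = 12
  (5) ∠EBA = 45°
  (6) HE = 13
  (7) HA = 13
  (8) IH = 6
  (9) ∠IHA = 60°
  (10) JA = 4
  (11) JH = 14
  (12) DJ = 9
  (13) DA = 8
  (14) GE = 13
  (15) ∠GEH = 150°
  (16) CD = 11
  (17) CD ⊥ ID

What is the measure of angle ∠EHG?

Step 1: By the law of cosines on triangle HEG: HG² = 13² + 13² − 2·13·13·cos(150°) = 630.72, so HG ≈ 25.11.
Step 2: By the inverse law of cosines on triangle EHG: cos(∠EHG) = (13² + 25.11² − 13²) / (2·13·25.11) = 630.72/652.97 = 0.9659, so ∠EHG = 15°.

Therefore, the measure of angle ∠EHG = 15°.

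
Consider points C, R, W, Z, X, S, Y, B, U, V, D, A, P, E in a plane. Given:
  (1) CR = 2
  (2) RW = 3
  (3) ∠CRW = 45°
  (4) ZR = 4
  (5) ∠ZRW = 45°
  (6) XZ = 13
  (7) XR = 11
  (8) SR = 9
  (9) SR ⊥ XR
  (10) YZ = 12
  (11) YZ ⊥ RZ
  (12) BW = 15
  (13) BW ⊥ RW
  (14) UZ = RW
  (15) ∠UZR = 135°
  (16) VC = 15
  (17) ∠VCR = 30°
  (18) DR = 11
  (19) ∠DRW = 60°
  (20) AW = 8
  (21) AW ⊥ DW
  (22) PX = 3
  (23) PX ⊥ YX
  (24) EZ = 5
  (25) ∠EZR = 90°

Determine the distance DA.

Step 1: By the law of cosines on triangle DRW: DW² = 11² + 3² − 2·11·3·cos(60°) = 97, so DW = √97.
Step 2: By the law of cosines on triangle DWA: DA² = √97² + 8² − 2·√97·8·cos(90°) = 161, so DA = √161.

Therefore, the length of DA = √161.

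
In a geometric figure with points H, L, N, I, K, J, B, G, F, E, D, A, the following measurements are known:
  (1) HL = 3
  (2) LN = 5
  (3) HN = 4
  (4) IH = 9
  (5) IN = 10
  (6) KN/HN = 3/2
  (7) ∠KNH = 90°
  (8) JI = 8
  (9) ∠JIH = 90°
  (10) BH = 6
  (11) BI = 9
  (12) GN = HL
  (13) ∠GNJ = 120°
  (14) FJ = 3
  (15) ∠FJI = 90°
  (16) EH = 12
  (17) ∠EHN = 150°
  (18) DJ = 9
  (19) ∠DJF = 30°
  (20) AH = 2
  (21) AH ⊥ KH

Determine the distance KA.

From the given relations: KN = 3/2·HN = 3/2·4 = 6.
Step 1: By the law of cosines on triangle HNK: HK² = 4² + 6² − 2·4·6·cos(90°) = 52, so HK = 2·√13.
Step 2: By the law of cosines on triangle KHA: KA² = (2·√13)² + 2² − 2·2·√13·2·cos(90°) = 56, so KA = 2·√14.

Therefore, the length of KA = 2·√14.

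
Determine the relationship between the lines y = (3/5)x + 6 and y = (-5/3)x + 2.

Slope of line 1: m1 = 3/5
Slope of line 2: m2 = -5/3
m1 * m2 = (3/5) * (-5/3) = -1 = -1, so the lines are perpendicular.

Perpendicular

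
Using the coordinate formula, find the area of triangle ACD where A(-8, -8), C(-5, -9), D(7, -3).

The Shoelace formula computes the area from vertex coordinates by summing cross products.
For vertices (-8,-8), (-5,-9), (7,-3):
Signed sum = -8*-9 - -5*-8 + -5*-3 - 7*-9 + 7*-8 - -8*-3
= 32 + 78 + -80 = 30
Area = (1/2)|30| = 15.

15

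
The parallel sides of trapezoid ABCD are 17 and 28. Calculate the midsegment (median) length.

The midsegment (median) of a trapezoid connects the midpoints of the non-parallel sides.
Its length is the average of the two bases: (17 + 28) / 2 = 45/2.

45/2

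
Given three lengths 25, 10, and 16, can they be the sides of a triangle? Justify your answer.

For three segments to close into a triangle, no single side can be as long as the other two combined.
The longest side is 25, and 10 + 16 = 26 > 25.
A triangle can be formed.

Yes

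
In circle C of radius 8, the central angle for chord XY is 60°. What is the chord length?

Drop a perpendicular from the center to the chord, bisecting both the chord and the central angle.
Each half-chord = r sin(θ/2) = 8 sin(30°).
The full chord = 2 × 8 × sin(30°) = 8.

8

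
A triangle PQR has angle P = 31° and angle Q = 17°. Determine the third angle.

angle R = 180 - 31 - 17 = 132 degrees.

132 degrees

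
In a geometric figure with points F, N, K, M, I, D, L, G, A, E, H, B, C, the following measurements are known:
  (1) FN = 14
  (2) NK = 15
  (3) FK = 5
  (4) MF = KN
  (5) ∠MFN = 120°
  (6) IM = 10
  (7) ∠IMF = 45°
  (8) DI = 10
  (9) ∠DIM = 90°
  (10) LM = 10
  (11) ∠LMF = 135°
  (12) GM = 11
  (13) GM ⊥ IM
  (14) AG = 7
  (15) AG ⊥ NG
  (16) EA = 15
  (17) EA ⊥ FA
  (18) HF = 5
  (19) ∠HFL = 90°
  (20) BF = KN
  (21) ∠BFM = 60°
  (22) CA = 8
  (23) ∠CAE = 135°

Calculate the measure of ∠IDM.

Step 1: By the law of cosines on triangle DIM: DM² = 10² + 10² − 2·10·10·cos(90°) = 200, so DM = 10·√2.
Step 2: By the inverse law of cosines on triangle IDM: cos(∠IDM) = (10² + (10·√2)² − 10²) / (2·10·10·√2) = 200/282.84 = 0.7071, so ∠IDM = 45°.

Therefore, the measure of angle ∠IDM = 45°.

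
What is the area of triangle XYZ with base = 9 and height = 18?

A triangle's area is half the area of a rectangle with the same base and height.
Area = (1/2) * 9 * 18 = 81.

81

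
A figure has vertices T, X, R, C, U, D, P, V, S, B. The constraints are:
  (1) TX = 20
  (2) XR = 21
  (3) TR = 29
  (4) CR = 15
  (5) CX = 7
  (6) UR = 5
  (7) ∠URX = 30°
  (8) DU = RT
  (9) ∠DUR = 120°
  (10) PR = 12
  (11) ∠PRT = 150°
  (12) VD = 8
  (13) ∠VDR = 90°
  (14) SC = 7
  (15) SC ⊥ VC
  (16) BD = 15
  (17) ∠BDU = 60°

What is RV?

From the given relations: DU = RT = 29.
Step 1: By the law of cosines on triangle DUR: DR² = 29² + 5² − 2·29·5·cos(120°) = 1011, so DR ≈ 31.8.
Step 2: By the law of cosines on triangle RDV: RV² = 31.8² + 8² − 2·31.8·8·cos(90°) = 1075, so RV = 5·√43.

Therefore, the length of RV = 5·√43.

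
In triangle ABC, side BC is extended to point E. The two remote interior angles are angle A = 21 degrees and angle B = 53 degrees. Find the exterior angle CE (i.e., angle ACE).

Exterior angle = 21 + 53 = 74 degrees (exterior angle theorem).

74 degrees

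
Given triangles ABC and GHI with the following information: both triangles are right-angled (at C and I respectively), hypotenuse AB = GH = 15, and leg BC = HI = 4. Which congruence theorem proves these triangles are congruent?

The given information provides:
both triangles are right-angled (at C and I respectively), hypotenuse AB = GH = 15, and leg BC = HI = 4
This matches the HL congruence theorem.
The hypotenuse and one leg of two right triangles are equal (Hypotenuse-Leg).

HL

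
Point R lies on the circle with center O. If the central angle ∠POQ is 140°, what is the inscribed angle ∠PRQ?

By the inscribed angle theorem, the inscribed angle is half the central angle.
Inscribed angle = 140° / 2 = 70°

70°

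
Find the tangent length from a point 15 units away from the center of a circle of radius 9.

The tangent, radius, and line from the external point to the center form a right triangle.
The right angle is where the tangent meets the radius.
By the Pythagorean theorem: tangent² + 9² = 15²
tangent² = 225 - 81 = 144
tangent = 12

12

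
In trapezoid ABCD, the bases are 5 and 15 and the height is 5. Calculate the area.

A trapezoid's area equals the midsegment times the height.
The midsegment is (5 + 15) / 2 = 10.
Area = 10 * 5 = 50.

50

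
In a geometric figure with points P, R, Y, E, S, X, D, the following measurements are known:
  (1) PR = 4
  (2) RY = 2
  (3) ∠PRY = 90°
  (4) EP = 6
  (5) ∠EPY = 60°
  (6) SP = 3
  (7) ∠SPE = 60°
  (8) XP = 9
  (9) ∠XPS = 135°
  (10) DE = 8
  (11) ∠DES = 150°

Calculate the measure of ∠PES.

Step 1: By the law of cosines on triangle EPS: ES² = 6² + 3² − 2·6·3·cos(60°) = 27, so ES = 3·√3.
Step 2: By the inverse law of cosines on triangle PES: cos(∠PES) = (6² + (3·√3)² − 3²) / (2·6·3·√3) = 54/62.35 = 0.866, so ∠PES = 30°.

Therefore, the measure of angle ∠PES = 30°.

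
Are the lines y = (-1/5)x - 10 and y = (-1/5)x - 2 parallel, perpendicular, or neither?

Slope of line 1: m1 = -1/5
Slope of line 2: m2 = -1/5
m1 = m2, so the lines are parallel.

Parallel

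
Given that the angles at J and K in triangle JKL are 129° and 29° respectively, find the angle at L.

The interior angles sum to 180°: angle L = 180 - 129 - 29 = 22°.
The triangle is obtuse (angles 129°, 29°, 22°).

22 degrees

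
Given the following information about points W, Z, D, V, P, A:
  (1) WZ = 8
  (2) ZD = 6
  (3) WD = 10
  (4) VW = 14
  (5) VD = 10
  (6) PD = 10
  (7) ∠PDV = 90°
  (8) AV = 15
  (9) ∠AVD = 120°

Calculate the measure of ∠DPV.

Step 1: By the law of cosines on triangle PDV: PV² = 10² + 10² − 2·10·10·cos(90°) = 200, so PV = 10·√2.
Step 2: By the inverse law of cosines on triangle DPV: cos(∠DPV) = (10² + (10·√2)² − 10²) / (2·10·10·√2) = 200/282.84 = 0.7071, so ∠DPV = 45°.

Therefore, the measure of angle ∠DPV = 45°.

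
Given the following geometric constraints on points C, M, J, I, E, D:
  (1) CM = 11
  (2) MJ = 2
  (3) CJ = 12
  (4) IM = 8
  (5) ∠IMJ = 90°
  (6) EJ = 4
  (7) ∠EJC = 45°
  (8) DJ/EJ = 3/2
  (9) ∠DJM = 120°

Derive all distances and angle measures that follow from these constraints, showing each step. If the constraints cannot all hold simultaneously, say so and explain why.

The constraints are consistent.

From the given relations:
  DJ = 3/2·EJ = 3/2·4 = 6

Step 1: From CJ = 12, JE = 4, and ∠CJE = 45°, by the law of cosines:
  CE² = CJ² + JE² - 2·CJ·JE·cos(45°) = 144 + 16 - 67.88 = 92.12
  CE ≈ 9.6

Step 2: From MJ = 2, JD = 6, and ∠MJD = 120°, by the law of cosines:
  MD² = MJ² + JD² - 2·MJ·JD·cos(120°) = 4 + 36 + 12 = 52
  MD = 2·√13

Step 3: From JM = 2, MI = 8, and ∠JMI = 90°, by the law of cosines:
  JI² = JM² + MI² - 2·JM·MI·cos(90°) = 4 + 64 - 0 = 68
  JI = 2·√17

Step 4: From CJ = 12, CM = 11, JM = 2, by the inverse law of cosines:
  cos(∠JCM) = (CJ² + CM² - JM²) / (2·CJ·CM)
  ∠JCM = 8.65°

Step 5: From MC = 11, MJ = 2, CJ = 12, by the inverse law of cosines:
  cos(∠CMJ) = (MC² + MJ² - CJ²) / (2·MC·MJ)
  ∠CMJ = 115.58°

Step 6: From JC = 12, JM = 2, CM = 11, by the inverse law of cosines:
  cos(∠CJM) = (JC² + JM² - CM²) / (2·JC·JM)
  ∠CJM = 55.77°

Step 7: From CE = 9.6, CJ = 12, EJ = 4, by the inverse law of cosines:
  cos(∠ECJ) = (CE² + CJ² - EJ²) / (2·CE·CJ)
  ∠ECJ = 17.14°

Step 8: From MD = 2·√13, MJ = 2, DJ = 6, by the inverse law of cosines:
  cos(∠DMJ) = (MD² + MJ² - DJ²) / (2·MD·MJ)
  ∠DMJ = 46.1°

Step 9: From JI = 2·√17, JM = 2, IM = 8, by the inverse law of cosines:
  cos(∠IJM) = (JI² + JM² - IM²) / (2·JI·JM)
  ∠IJM = 75.96°

Step 10: From IJ = 2·√17, IM = 8, JM = 2, by the inverse law of cosines:
  cos(∠JIM) = (IJ² + IM² - JM²) / (2·IJ·IM)
  ∠JIM = 14.04°

Step 11: From EC = 9.6, EJ = 4, CJ = 12, by the inverse law of cosines:
  cos(∠CEJ) = (EC² + EJ² - CJ²) / (2·EC·EJ)
  ∠CEJ = 117.86°

Step 12: From DJ = 6, DM = 2·√13, JM = 2, by the inverse law of cosines:
  cos(∠JDM) = (DJ² + DM² - JM²) / (2·DJ·DM)
  ∠JDM = 13.9°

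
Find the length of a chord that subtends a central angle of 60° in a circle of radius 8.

Drop a perpendicular from the center to the chord, bisecting both the chord and the central angle.
Each half-chord = r sin(θ/2) = 8 sin(30°).
The full chord = 2 × 8 × sin(30°) = 8.

8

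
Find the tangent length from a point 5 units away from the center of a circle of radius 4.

Let T be the point of tangency. Then OT ⊥ MT (radius ⊥ tangent).
In right triangle OTM: OM² = OT² + MT²
5² = 4² + MT²
MT² = 9, MT = 3

3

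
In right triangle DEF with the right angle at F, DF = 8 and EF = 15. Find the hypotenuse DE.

By the Pythagorean theorem: DE^2 = DF^2 + EF^2
DE^2 = 8^2 + 15^2 = 64 + 225 = 289
DE = sqrt(289) = 17

17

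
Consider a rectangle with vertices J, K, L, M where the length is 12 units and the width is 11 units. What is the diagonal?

d = sqrt(12^2 + 11^2) = sqrt(265)

sqrt(265)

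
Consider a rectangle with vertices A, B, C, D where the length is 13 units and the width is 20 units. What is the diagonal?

A rectangle's diagonal splits it into two right triangles, with the diagonal as the hypotenuse.
By the Pythagorean theorem, d^2 = 13^2 + 20^2 = 569.
Therefore d = sqrt(569).

sqrt(569)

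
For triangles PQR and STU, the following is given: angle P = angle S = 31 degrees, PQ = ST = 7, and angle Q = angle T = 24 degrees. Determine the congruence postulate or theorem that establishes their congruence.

The given information provides:
angle P = angle S = 31 degrees, PQ = ST = 7, and angle Q = angle T = 24 degrees
This matches the ASA congruence theorem.
Two pairs of corresponding angles and the included side are equal (Angle-Side-Angle).

ASA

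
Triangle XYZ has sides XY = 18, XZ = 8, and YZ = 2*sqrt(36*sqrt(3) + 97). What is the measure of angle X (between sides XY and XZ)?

cos(X) = (18² + 8² - (2*sqrt(36*sqrt(3) + 97))²) / (2 × 18 × 8) = -sqrt(3)/2, so X = arccos(-sqrt(3)/2) = 150°.

150°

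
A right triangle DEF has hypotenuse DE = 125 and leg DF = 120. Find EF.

Rearranging the Pythagorean theorem to solve for the unknown leg:
leg^2 = hypotenuse^2 - known_leg^2 = 15625 - 14400 = 1225
leg = sqrt(1225) = 35.

35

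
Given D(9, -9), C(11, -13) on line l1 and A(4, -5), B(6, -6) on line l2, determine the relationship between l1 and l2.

Slope of line 1: m1 = (-13 - -9)/(11 - 9) = -4/2 = -2
Slope of line 2: m2 = (-6 - -5)/(6 - 4) = -1/2 = -1/2
For parallel lines we need equal slopes: -2 != -1/2.
For perpendicular lines we need m1*m2 = -1: (-2)(-1/2) = 1 != -1.
Since neither condition holds, the lines are neither parallel nor perpendicular.

Neither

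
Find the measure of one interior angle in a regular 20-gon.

Each interior angle of a regular n-gon is (n - 2) * 180 / n.
For n = 20: (20 - 2) * 180 / 20 = 3240/20 = 162 degrees.

162 degrees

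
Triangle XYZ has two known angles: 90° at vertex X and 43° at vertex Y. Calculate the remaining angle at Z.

The interior angles sum to 180°: angle Z = 180 - 90 - 43 = 47°.
The triangle is right (angles 90°, 43°, 47°).

47 degrees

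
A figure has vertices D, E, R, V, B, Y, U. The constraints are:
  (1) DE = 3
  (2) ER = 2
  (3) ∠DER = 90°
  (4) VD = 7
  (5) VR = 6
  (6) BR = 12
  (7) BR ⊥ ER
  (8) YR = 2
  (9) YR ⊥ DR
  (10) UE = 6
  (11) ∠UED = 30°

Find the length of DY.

Step 1: By the law of cosines on triangle DER: DR² = 3² + 2² − 2·3·2·cos(90°) = 13, so DR = √13.
Step 2: By the law of cosines on triangle DRY: DY² = √13² + 2² − 2·√13·2·cos(90°) = 17, so DY = √17.

Therefore, the length of DY = √17.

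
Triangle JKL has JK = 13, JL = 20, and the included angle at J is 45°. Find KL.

By the law of cosines: KL^2 = JK^2 + JL^2 - 2*JK*JL*cos(J)
KL^2 = 13^2 + 20^2 - 2*13*20*cos(45°)
KL^2 = 169 + 400 - 520*(sqrt(2)/2)
KL^2 = 569 - 260*sqrt(2)
KL = sqrt(569 - 260*sqrt(2))

sqrt(569 - 260*sqrt(2))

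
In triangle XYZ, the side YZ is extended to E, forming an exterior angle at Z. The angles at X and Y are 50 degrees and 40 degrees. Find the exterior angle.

Exterior angle = 50 + 40 = 90 degrees (exterior angle theorem).

90 degrees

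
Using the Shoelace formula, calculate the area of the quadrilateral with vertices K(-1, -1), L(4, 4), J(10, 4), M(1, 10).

Shoelace: sum of cross terms = 81, Area = (1/2)|81| = 81/2

81/2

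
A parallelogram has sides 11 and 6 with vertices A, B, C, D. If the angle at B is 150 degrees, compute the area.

The area of a parallelogram equals the product of two adjacent sides times the sine of the included angle.
This is because the height equals 6 * sin(150°) = 3.
Area = 11 * 3 = 33

33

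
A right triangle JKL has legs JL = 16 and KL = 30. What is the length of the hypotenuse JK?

By the Pythagorean theorem: JK^2 = JL^2 + KL^2
JK^2 = 16^2 + 30^2 = 256 + 900 = 1156
JK = sqrt(1156) = 34

34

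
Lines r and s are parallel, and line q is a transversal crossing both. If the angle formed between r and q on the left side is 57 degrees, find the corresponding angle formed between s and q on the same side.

Corresponding angles formed by parallel lines and a transversal are equal.
The given angle is 57 degrees.
The corresponding angle = 57 degrees.

57 degrees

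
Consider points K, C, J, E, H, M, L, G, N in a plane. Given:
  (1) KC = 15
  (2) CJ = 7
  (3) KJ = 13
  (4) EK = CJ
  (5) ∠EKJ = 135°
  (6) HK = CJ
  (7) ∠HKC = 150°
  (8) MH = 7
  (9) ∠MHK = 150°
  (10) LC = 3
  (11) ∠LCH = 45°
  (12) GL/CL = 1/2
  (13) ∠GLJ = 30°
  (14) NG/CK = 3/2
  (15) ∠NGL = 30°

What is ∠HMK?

From the given relations: HK = CJ = 7.
Step 1: By the law of cosines on triangle MHK: MK² = 7² + 7² − 2·7·7·cos(150°) = 182.87, so MK ≈ 13.52.
Step 2: By the inverse law of cosines on triangle HMK: cos(∠HMK) = (7² + 13.52² − 7²) / (2·7·13.52) = 182.87/189.32 = 0.9659, so ∠HMK = 15°.

Therefore, the measure of angle ∠HMK = 15°.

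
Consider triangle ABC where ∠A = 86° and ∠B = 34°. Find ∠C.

The interior angles sum to 180°: angle C = 180 - 86 - 34 = 60°.
The triangle is acute (angles 86°, 34°, 60°).

60 degrees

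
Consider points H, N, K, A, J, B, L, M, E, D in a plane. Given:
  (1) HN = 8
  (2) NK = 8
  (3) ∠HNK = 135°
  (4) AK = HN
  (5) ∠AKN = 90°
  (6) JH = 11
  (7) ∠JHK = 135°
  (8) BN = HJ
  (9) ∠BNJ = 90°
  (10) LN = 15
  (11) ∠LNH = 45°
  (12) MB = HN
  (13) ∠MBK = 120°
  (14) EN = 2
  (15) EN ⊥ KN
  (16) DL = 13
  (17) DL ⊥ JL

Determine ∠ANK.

From the given relations: AK = HN = 8.
Step 1: By the law of cosines on triangle NKA: NA² = 8² + 8² − 2·8·8·cos(90°) = 128, so NA = 8·√2.
Step 2: By the inverse law of cosines on triangle ANK: cos(∠ANK) = ((8·√2)² + 8² − 8²) / (2·8·√2·8) = 128/181.02 = 0.7071, so ∠ANK = 45°.

Therefore, the measure of angle ∠ANK = 45°.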